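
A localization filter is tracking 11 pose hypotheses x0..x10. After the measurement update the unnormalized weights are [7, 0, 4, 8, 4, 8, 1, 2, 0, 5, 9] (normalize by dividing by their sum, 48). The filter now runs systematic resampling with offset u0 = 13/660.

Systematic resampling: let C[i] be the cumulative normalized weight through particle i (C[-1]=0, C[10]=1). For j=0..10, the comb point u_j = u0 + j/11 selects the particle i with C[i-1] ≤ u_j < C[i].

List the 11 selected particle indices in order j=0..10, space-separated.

0 0 2 3 3 4 5 6 9 10 10

C = [7/48, 7/48, 11/48, 19/48, 23/48, 31/48, 2/3, 17/24, 17/24, 13/16, 1]
j=0: u_0=13/660 ∈ [0, 7/48) → index 0
j=1: u_1=73/660 ∈ [0, 7/48) → index 0
j=2: u_2=133/660 ∈ [7/48, 11/48) → index 2
j=3: u_3=193/660 ∈ [11/48, 19/48) → index 3
j=4: u_4=23/60 ∈ [11/48, 19/48) → index 3
j=5: u_5=313/660 ∈ [19/48, 23/48) → index 4
j=6: u_6=373/660 ∈ [23/48, 31/48) → index 5
j=7: u_7=433/660 ∈ [31/48, 2/3) → index 6
j=8: u_8=493/660 ∈ [17/24, 13/16) → index 9
j=9: u_9=553/660 ∈ [13/16, 1) → index 10
j=10: u_10=613/660 ∈ [13/16, 1) → index 10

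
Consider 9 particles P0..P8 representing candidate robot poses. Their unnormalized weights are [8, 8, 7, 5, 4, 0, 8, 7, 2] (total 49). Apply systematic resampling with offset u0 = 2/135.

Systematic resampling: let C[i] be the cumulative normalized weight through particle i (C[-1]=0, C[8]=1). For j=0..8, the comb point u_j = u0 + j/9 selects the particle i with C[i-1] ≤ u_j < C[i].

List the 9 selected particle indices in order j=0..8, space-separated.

C = [8/49, 16/49, 23/49, 4/7, 32/49, 32/49, 40/49, 47/49, 1]
j=0: u_0=2/135 ∈ [0, 8/49) → index 0
j=1: u_1=17/135 ∈ [0, 8/49) → index 0
j=2: u_2=32/135 ∈ [8/49, 16/49) → index 1
j=3: u_3=47/135 ∈ [16/49, 23/49) → index 2
j=4: u_4=62/135 ∈ [16/49, 23/49) → index 2
j=5: u_5=77/135 ∈ [23/49, 4/7) → index 3
j=6: u_6=92/135 ∈ [32/49, 40/49) → index 6
j=7: u_7=107/135 ∈ [32/49, 40/49) → index 6
j=8: u_8=122/135 ∈ [40/49, 47/49) → index 7

0 0 1 2 2 3 6 6 7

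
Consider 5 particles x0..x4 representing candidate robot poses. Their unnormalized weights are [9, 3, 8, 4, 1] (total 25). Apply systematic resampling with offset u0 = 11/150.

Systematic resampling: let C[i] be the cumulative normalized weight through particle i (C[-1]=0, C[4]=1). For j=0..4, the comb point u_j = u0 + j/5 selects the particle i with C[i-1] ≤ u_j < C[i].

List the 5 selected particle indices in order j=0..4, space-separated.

0 0 1 2 3

C = [9/25, 12/25, 4/5, 24/25, 1]
j=0: u_0=11/150 ∈ [0, 9/25) → index 0
j=1: u_1=41/150 ∈ [0, 9/25) → index 0
j=2: u_2=71/150 ∈ [9/25, 12/25) → index 1
j=3: u_3=101/150 ∈ [12/25, 4/5) → index 2
j=4: u_4=131/150 ∈ [4/5, 24/25) → index 3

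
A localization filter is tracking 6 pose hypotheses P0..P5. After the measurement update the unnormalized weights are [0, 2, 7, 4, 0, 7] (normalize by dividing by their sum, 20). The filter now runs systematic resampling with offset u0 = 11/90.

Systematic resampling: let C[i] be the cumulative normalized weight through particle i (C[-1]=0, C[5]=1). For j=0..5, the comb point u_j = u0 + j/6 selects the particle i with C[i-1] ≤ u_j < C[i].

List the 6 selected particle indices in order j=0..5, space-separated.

C = [0, 1/10, 9/20, 13/20, 13/20, 1]
j=0: u_0=11/90 ∈ [1/10, 9/20) → index 2
j=1: u_1=13/45 ∈ [1/10, 9/20) → index 2
j=2: u_2=41/90 ∈ [9/20, 13/20) → index 3
j=3: u_3=28/45 ∈ [9/20, 13/20) → index 3
j=4: u_4=71/90 ∈ [13/20, 1) → index 5
j=5: u_5=43/45 ∈ [13/20, 1) → index 5

2 2 3 3 5 5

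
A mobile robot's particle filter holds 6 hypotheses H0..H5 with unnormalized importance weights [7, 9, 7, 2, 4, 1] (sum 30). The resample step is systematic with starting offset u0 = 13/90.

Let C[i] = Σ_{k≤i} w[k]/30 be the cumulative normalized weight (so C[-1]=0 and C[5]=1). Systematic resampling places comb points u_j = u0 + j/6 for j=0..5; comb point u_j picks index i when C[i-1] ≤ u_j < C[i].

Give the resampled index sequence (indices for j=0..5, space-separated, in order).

C = [7/30, 8/15, 23/30, 5/6, 29/30, 1]
j=0: u_0=13/90 ∈ [0, 7/30) → index 0
j=1: u_1=14/45 ∈ [7/30, 8/15) → index 1
j=2: u_2=43/90 ∈ [7/30, 8/15) → index 1
j=3: u_3=29/45 ∈ [8/15, 23/30) → index 2
j=4: u_4=73/90 ∈ [23/30, 5/6) → index 3
j=5: u_5=44/45 ∈ [29/30, 1) → index 5

0 1 1 2 3 5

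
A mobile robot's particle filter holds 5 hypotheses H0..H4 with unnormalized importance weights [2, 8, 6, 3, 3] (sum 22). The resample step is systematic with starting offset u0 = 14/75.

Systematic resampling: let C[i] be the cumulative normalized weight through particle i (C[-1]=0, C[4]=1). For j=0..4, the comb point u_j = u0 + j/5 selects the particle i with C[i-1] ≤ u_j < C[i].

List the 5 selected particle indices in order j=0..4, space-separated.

C = [1/11, 5/11, 8/11, 19/22, 1]
j=0: u_0=14/75 ∈ [1/11, 5/11) → index 1
j=1: u_1=29/75 ∈ [1/11, 5/11) → index 1
j=2: u_2=44/75 ∈ [5/11, 8/11) → index 2
j=3: u_3=59/75 ∈ [8/11, 19/22) → index 3
j=4: u_4=74/75 ∈ [19/22, 1) → index 4

1 1 2 3 4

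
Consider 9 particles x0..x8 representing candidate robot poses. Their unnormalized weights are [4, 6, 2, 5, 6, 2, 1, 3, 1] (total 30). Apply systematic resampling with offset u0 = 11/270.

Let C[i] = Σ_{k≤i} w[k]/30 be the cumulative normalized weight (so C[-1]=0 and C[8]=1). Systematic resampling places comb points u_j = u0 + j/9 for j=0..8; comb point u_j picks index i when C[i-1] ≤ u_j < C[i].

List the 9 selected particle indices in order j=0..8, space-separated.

0 1 1 2 3 4 4 5 7

C = [2/15, 1/3, 2/5, 17/30, 23/30, 5/6, 13/15, 29/30, 1]
j=0: u_0=11/270 ∈ [0, 2/15) → index 0
j=1: u_1=41/270 ∈ [2/15, 1/3) → index 1
j=2: u_2=71/270 ∈ [2/15, 1/3) → index 1
j=3: u_3=101/270 ∈ [1/3, 2/5) → index 2
j=4: u_4=131/270 ∈ [2/5, 17/30) → index 3
j=5: u_5=161/270 ∈ [17/30, 23/30) → index 4
j=6: u_6=191/270 ∈ [17/30, 23/30) → index 4
j=7: u_7=221/270 ∈ [23/30, 5/6) → index 5
j=8: u_8=251/270 ∈ [13/15, 29/30) → index 7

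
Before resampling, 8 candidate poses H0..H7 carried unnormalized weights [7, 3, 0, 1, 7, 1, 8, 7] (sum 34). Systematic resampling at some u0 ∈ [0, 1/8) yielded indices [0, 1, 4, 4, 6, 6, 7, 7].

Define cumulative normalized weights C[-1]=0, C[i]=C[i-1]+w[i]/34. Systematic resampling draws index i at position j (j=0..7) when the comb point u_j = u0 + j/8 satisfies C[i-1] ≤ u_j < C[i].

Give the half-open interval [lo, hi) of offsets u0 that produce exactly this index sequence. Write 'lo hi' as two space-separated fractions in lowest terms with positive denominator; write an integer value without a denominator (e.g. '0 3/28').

C = [7/34, 5/17, 5/17, 11/34, 9/17, 19/34, 27/34, 1]
j=0 picked index 0: u0 ∈ [0, 7/34)
j=1 picked index 1: u0 ∈ [11/136, 23/136)
j=2 picked index 4: u0 ∈ [5/68, 19/68)
j=3 picked index 4: u0 ∈ [-7/136, 21/136)
j=4 picked index 6: u0 ∈ [1/17, 5/17)
j=5 picked index 6: u0 ∈ [-9/136, 23/136)
j=6 picked index 7: u0 ∈ [3/68, 1/4)
j=7 picked index 7: u0 ∈ [-11/136, 1/8)
intersection: [11/136, 1/8)

11/136 1/8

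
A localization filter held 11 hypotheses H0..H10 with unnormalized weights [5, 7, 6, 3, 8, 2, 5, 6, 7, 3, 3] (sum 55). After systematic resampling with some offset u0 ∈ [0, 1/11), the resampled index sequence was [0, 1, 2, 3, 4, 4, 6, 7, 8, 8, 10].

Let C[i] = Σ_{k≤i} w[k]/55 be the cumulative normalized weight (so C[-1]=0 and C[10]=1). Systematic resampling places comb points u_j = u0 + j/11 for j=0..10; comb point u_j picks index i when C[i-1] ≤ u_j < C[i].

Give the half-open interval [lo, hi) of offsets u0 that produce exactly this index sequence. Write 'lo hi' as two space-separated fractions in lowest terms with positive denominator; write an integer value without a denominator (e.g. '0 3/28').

3/55 4/55

C = [1/11, 12/55, 18/55, 21/55, 29/55, 31/55, 36/55, 42/55, 49/55, 52/55, 1]
j=0 picked index 0: u0 ∈ [0, 1/11)
j=1 picked index 1: u0 ∈ [0, 7/55)
j=2 picked index 2: u0 ∈ [2/55, 8/55)
j=3 picked index 3: u0 ∈ [3/55, 6/55)
j=4 picked index 4: u0 ∈ [1/55, 9/55)
j=5 picked index 4: u0 ∈ [-4/55, 4/55)
j=6 picked index 6: u0 ∈ [1/55, 6/55)
j=7 picked index 7: u0 ∈ [1/55, 7/55)
j=8 picked index 8: u0 ∈ [2/55, 9/55)
j=9 picked index 8: u0 ∈ [-3/55, 4/55)
j=10 picked index 10: u0 ∈ [2/55, 1/11)
intersection: [3/55, 4/55)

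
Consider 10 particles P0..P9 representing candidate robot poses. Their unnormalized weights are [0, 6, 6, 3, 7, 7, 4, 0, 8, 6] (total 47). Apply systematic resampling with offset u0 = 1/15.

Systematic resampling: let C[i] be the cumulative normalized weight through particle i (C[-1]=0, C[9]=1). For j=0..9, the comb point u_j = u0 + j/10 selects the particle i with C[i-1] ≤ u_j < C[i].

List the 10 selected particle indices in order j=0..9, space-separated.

1 2 3 4 4 5 6 8 8 9

C = [0, 6/47, 12/47, 15/47, 22/47, 29/47, 33/47, 33/47, 41/47, 1]
j=0: u_0=1/15 ∈ [0, 6/47) → index 1
j=1: u_1=1/6 ∈ [6/47, 12/47) → index 2
j=2: u_2=4/15 ∈ [12/47, 15/47) → index 3
j=3: u_3=11/30 ∈ [15/47, 22/47) → index 4
j=4: u_4=7/15 ∈ [15/47, 22/47) → index 4
j=5: u_5=17/30 ∈ [22/47, 29/47) → index 5
j=6: u_6=2/3 ∈ [29/47, 33/47) → index 6
j=7: u_7=23/30 ∈ [33/47, 41/47) → index 8
j=8: u_8=13/15 ∈ [33/47, 41/47) → index 8
j=9: u_9=29/30 ∈ [41/47, 1) → index 9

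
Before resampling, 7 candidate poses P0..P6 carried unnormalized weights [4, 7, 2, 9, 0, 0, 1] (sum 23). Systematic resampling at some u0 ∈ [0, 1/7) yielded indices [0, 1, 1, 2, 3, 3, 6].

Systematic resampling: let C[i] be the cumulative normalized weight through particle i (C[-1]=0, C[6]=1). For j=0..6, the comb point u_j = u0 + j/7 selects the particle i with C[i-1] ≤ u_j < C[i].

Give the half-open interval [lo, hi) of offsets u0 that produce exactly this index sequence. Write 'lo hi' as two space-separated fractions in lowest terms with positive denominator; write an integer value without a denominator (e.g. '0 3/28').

16/161 22/161

C = [4/23, 11/23, 13/23, 22/23, 22/23, 22/23, 1]
j=0 picked index 0: u0 ∈ [0, 4/23)
j=1 picked index 1: u0 ∈ [5/161, 54/161)
j=2 picked index 1: u0 ∈ [-18/161, 31/161)
j=3 picked index 2: u0 ∈ [8/161, 22/161)
j=4 picked index 3: u0 ∈ [-1/161, 62/161)
j=5 picked index 3: u0 ∈ [-24/161, 39/161)
j=6 picked index 6: u0 ∈ [16/161, 1/7)
intersection: [16/161, 22/161)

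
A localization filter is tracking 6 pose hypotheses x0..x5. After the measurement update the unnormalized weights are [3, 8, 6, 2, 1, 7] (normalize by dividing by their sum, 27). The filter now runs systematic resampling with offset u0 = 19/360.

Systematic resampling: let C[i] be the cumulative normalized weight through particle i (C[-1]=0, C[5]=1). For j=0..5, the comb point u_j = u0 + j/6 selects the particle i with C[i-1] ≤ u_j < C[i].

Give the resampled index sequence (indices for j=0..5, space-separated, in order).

0 1 1 2 4 5

C = [1/9, 11/27, 17/27, 19/27, 20/27, 1]
j=0: u_0=19/360 ∈ [0, 1/9) → index 0
j=1: u_1=79/360 ∈ [1/9, 11/27) → index 1
j=2: u_2=139/360 ∈ [1/9, 11/27) → index 1
j=3: u_3=199/360 ∈ [11/27, 17/27) → index 2
j=4: u_4=259/360 ∈ [19/27, 20/27) → index 4
j=5: u_5=319/360 ∈ [20/27, 1) → index 5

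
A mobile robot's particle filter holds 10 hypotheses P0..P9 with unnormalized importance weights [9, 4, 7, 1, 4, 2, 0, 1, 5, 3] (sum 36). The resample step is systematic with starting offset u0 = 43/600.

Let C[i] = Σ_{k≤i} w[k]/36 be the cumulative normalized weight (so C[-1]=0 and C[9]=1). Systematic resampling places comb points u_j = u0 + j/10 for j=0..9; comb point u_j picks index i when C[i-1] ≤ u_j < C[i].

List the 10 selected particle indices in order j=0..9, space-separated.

0 0 1 2 2 3 4 7 8 9

C = [1/4, 13/36, 5/9, 7/12, 25/36, 3/4, 3/4, 7/9, 11/12, 1]
j=0: u_0=43/600 ∈ [0, 1/4) → index 0
j=1: u_1=103/600 ∈ [0, 1/4) → index 0
j=2: u_2=163/600 ∈ [1/4, 13/36) → index 1
j=3: u_3=223/600 ∈ [13/36, 5/9) → index 2
j=4: u_4=283/600 ∈ [13/36, 5/9) → index 2
j=5: u_5=343/600 ∈ [5/9, 7/12) → index 3
j=6: u_6=403/600 ∈ [7/12, 25/36) → index 4
j=7: u_7=463/600 ∈ [3/4, 7/9) → index 7
j=8: u_8=523/600 ∈ [7/9, 11/12) → index 8
j=9: u_9=583/600 ∈ [11/12, 1) → index 9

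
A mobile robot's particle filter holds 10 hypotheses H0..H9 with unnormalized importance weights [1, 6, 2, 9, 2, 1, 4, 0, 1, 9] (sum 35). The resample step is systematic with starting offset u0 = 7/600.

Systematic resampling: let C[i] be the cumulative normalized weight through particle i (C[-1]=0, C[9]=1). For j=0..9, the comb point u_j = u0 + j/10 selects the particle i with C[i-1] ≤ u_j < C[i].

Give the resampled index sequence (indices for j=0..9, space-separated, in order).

C = [1/35, 1/5, 9/35, 18/35, 4/7, 3/5, 5/7, 5/7, 26/35, 1]
j=0: u_0=7/600 ∈ [0, 1/35) → index 0
j=1: u_1=67/600 ∈ [1/35, 1/5) → index 1
j=2: u_2=127/600 ∈ [1/5, 9/35) → index 2
j=3: u_3=187/600 ∈ [9/35, 18/35) → index 3
j=4: u_4=247/600 ∈ [9/35, 18/35) → index 3
j=5: u_5=307/600 ∈ [9/35, 18/35) → index 3
j=6: u_6=367/600 ∈ [3/5, 5/7) → index 6
j=7: u_7=427/600 ∈ [3/5, 5/7) → index 6
j=8: u_8=487/600 ∈ [26/35, 1) → index 9
j=9: u_9=547/600 ∈ [26/35, 1) → index 9

0 1 2 3 3 3 6 6 9 9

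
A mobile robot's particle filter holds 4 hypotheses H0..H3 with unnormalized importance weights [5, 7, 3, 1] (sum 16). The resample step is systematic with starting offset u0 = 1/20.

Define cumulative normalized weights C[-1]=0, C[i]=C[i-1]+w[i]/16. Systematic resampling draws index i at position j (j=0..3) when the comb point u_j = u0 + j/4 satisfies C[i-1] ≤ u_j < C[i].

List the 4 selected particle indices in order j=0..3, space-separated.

0 0 1 2

C = [5/16, 3/4, 15/16, 1]
j=0: u_0=1/20 ∈ [0, 5/16) → index 0
j=1: u_1=3/10 ∈ [0, 5/16) → index 0
j=2: u_2=11/20 ∈ [5/16, 3/4) → index 1
j=3: u_3=4/5 ∈ [3/4, 15/16) → index 2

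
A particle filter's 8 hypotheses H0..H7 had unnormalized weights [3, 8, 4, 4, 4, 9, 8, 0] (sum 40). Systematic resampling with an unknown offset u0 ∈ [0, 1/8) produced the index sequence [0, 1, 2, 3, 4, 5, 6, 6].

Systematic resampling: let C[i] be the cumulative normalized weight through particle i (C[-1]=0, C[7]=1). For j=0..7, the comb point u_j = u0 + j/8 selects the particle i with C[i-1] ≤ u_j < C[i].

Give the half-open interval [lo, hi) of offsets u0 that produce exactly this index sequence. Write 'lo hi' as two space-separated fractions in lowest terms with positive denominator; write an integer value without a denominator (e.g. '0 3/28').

C = [3/40, 11/40, 3/8, 19/40, 23/40, 4/5, 1, 1]
j=0 picked index 0: u0 ∈ [0, 3/40)
j=1 picked index 1: u0 ∈ [-1/20, 3/20)
j=2 picked index 2: u0 ∈ [1/40, 1/8)
j=3 picked index 3: u0 ∈ [0, 1/10)
j=4 picked index 4: u0 ∈ [-1/40, 3/40)
j=5 picked index 5: u0 ∈ [-1/20, 7/40)
j=6 picked index 6: u0 ∈ [1/20, 1/4)
j=7 picked index 6: u0 ∈ [-3/40, 1/8)
intersection: [1/20, 3/40)

1/20 3/40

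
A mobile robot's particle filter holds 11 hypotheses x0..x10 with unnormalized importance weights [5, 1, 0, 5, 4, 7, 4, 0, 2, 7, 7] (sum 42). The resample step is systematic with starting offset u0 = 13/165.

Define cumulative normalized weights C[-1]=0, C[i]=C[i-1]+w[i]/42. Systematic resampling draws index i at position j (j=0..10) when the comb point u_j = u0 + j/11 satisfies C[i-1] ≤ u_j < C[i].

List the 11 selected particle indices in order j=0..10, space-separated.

0 3 3 4 5 6 8 9 9 10 10

C = [5/42, 1/7, 1/7, 11/42, 5/14, 11/21, 13/21, 13/21, 2/3, 5/6, 1]
j=0: u_0=13/165 ∈ [0, 5/42) → index 0
j=1: u_1=28/165 ∈ [1/7, 11/42) → index 3
j=2: u_2=43/165 ∈ [1/7, 11/42) → index 3
j=3: u_3=58/165 ∈ [11/42, 5/14) → index 4
j=4: u_4=73/165 ∈ [5/14, 11/21) → index 5
j=5: u_5=8/15 ∈ [11/21, 13/21) → index 6
j=6: u_6=103/165 ∈ [13/21, 2/3) → index 8
j=7: u_7=118/165 ∈ [2/3, 5/6) → index 9
j=8: u_8=133/165 ∈ [2/3, 5/6) → index 9
j=9: u_9=148/165 ∈ [5/6, 1) → index 10
j=10: u_10=163/165 ∈ [5/6, 1) → index 10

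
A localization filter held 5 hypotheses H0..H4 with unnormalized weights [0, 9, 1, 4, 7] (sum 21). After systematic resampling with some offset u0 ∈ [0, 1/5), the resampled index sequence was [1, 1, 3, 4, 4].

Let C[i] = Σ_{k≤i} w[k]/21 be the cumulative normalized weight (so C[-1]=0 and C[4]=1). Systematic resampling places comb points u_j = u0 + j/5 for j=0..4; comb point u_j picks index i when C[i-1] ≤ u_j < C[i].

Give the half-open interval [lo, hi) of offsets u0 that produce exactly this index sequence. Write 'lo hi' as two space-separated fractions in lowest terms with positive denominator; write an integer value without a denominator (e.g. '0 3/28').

C = [0, 3/7, 10/21, 2/3, 1]
j=0 picked index 1: u0 ∈ [0, 3/7)
j=1 picked index 1: u0 ∈ [-1/5, 8/35)
j=2 picked index 3: u0 ∈ [8/105, 4/15)
j=3 picked index 4: u0 ∈ [1/15, 2/5)
j=4 picked index 4: u0 ∈ [-2/15, 1/5)
intersection: [8/105, 1/5)

8/105 1/5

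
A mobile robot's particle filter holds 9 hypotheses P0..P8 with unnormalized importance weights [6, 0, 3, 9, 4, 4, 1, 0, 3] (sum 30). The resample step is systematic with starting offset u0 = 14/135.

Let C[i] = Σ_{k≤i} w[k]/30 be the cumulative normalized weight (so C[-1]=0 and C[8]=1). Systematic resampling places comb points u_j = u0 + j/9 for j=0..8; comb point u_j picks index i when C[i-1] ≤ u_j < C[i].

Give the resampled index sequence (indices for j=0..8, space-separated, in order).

0 2 3 3 3 4 5 6 8

C = [1/5, 1/5, 3/10, 3/5, 11/15, 13/15, 9/10, 9/10, 1]
j=0: u_0=14/135 ∈ [0, 1/5) → index 0
j=1: u_1=29/135 ∈ [1/5, 3/10) → index 2
j=2: u_2=44/135 ∈ [3/10, 3/5) → index 3
j=3: u_3=59/135 ∈ [3/10, 3/5) → index 3
j=4: u_4=74/135 ∈ [3/10, 3/5) → index 3
j=5: u_5=89/135 ∈ [3/5, 11/15) → index 4
j=6: u_6=104/135 ∈ [11/15, 13/15) → index 5
j=7: u_7=119/135 ∈ [13/15, 9/10) → index 6
j=8: u_8=134/135 ∈ [9/10, 1) → index 8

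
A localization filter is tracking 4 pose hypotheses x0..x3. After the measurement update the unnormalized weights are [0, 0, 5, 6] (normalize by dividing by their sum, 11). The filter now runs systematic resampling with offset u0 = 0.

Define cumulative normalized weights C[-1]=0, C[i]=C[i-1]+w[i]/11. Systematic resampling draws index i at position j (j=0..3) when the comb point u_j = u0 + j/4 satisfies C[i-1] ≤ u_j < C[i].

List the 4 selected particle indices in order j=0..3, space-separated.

C = [0, 0, 5/11, 1]
j=0: u_0=0 ∈ [0, 5/11) → index 2
j=1: u_1=1/4 ∈ [0, 5/11) → index 2
j=2: u_2=1/2 ∈ [5/11, 1) → index 3
j=3: u_3=3/4 ∈ [5/11, 1) → index 3

2 2 3 3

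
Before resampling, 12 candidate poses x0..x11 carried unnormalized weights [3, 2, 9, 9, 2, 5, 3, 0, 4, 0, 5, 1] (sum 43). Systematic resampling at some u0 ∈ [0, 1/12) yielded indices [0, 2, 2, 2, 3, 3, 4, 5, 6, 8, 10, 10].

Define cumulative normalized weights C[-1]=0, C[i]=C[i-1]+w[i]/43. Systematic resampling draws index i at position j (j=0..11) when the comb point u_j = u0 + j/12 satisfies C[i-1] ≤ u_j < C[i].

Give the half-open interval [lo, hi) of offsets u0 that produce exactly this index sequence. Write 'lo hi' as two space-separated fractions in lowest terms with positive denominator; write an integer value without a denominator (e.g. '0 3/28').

3/86 31/516

C = [3/43, 5/43, 14/43, 23/43, 25/43, 30/43, 33/43, 33/43, 37/43, 37/43, 42/43, 1]
j=0 picked index 0: u0 ∈ [0, 3/43)
j=1 picked index 2: u0 ∈ [17/516, 125/516)
j=2 picked index 2: u0 ∈ [-13/258, 41/258)
j=3 picked index 2: u0 ∈ [-23/172, 13/172)
j=4 picked index 3: u0 ∈ [-1/129, 26/129)
j=5 picked index 3: u0 ∈ [-47/516, 61/516)
j=6 picked index 4: u0 ∈ [3/86, 7/86)
j=7 picked index 5: u0 ∈ [-1/516, 59/516)
j=8 picked index 6: u0 ∈ [4/129, 13/129)
j=9 picked index 8: u0 ∈ [3/172, 19/172)
j=10 picked index 10: u0 ∈ [7/258, 37/258)
j=11 picked index 10: u0 ∈ [-29/516, 31/516)
intersection: [3/86, 31/516)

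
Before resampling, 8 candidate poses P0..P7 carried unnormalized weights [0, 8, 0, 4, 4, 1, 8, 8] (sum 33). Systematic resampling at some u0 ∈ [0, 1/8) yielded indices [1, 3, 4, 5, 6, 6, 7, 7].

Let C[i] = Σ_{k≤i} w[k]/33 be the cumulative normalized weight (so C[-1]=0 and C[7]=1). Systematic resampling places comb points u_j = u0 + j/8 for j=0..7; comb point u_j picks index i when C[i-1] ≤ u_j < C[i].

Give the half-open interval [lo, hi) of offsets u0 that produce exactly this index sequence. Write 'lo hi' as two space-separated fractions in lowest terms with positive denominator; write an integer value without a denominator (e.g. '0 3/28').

C = [0, 8/33, 8/33, 4/11, 16/33, 17/33, 25/33, 1]
j=0 picked index 1: u0 ∈ [0, 8/33)
j=1 picked index 3: u0 ∈ [31/264, 21/88)
j=2 picked index 4: u0 ∈ [5/44, 31/132)
j=3 picked index 5: u0 ∈ [29/264, 37/264)
j=4 picked index 6: u0 ∈ [1/66, 17/66)
j=5 picked index 6: u0 ∈ [-29/264, 35/264)
j=6 picked index 7: u0 ∈ [1/132, 1/4)
j=7 picked index 7: u0 ∈ [-31/264, 1/8)
intersection: [31/264, 1/8)

31/264 1/8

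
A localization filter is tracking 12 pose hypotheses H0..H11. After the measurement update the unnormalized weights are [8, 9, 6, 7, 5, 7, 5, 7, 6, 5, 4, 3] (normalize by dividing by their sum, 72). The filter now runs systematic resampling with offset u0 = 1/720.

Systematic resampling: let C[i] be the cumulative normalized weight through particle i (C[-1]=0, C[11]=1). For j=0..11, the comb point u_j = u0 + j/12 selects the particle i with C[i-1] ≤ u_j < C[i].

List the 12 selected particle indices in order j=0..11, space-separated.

C = [1/9, 17/72, 23/72, 5/12, 35/72, 7/12, 47/72, 3/4, 5/6, 65/72, 23/24, 1]
j=0: u_0=1/720 ∈ [0, 1/9) → index 0
j=1: u_1=61/720 ∈ [0, 1/9) → index 0
j=2: u_2=121/720 ∈ [1/9, 17/72) → index 1
j=3: u_3=181/720 ∈ [17/72, 23/72) → index 2
j=4: u_4=241/720 ∈ [23/72, 5/12) → index 3
j=5: u_5=301/720 ∈ [5/12, 35/72) → index 4
j=6: u_6=361/720 ∈ [35/72, 7/12) → index 5
j=7: u_7=421/720 ∈ [7/12, 47/72) → index 6
j=8: u_8=481/720 ∈ [47/72, 3/4) → index 7
j=9: u_9=541/720 ∈ [3/4, 5/6) → index 8
j=10: u_10=601/720 ∈ [5/6, 65/72) → index 9
j=11: u_11=661/720 ∈ [65/72, 23/24) → index 10

0 0 1 2 3 4 5 6 7 8 9 10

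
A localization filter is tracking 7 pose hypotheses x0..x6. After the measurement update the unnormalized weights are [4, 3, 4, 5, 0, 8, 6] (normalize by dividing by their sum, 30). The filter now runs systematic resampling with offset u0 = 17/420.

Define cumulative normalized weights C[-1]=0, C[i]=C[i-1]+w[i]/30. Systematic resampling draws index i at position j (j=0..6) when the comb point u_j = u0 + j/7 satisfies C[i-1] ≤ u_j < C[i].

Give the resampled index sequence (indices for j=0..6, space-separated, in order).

C = [2/15, 7/30, 11/30, 8/15, 8/15, 4/5, 1]
j=0: u_0=17/420 ∈ [0, 2/15) → index 0
j=1: u_1=11/60 ∈ [2/15, 7/30) → index 1
j=2: u_2=137/420 ∈ [7/30, 11/30) → index 2
j=3: u_3=197/420 ∈ [11/30, 8/15) → index 3
j=4: u_4=257/420 ∈ [8/15, 4/5) → index 5
j=5: u_5=317/420 ∈ [8/15, 4/5) → index 5
j=6: u_6=377/420 ∈ [4/5, 1) → index 6

0 1 2 3 5 5 6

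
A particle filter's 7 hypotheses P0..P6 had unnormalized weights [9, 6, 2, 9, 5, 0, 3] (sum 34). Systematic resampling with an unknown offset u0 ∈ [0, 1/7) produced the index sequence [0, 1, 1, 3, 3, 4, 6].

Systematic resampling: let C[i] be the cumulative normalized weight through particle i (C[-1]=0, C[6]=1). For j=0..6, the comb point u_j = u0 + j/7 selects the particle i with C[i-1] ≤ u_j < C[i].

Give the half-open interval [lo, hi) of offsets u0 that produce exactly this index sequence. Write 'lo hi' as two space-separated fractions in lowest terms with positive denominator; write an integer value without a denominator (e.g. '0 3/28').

29/238 1/7

C = [9/34, 15/34, 1/2, 13/17, 31/34, 31/34, 1]
j=0 picked index 0: u0 ∈ [0, 9/34)
j=1 picked index 1: u0 ∈ [29/238, 71/238)
j=2 picked index 1: u0 ∈ [-5/238, 37/238)
j=3 picked index 3: u0 ∈ [1/14, 40/119)
j=4 picked index 3: u0 ∈ [-1/14, 23/119)
j=5 picked index 4: u0 ∈ [6/119, 47/238)
j=6 picked index 6: u0 ∈ [13/238, 1/7)
intersection: [29/238, 1/7)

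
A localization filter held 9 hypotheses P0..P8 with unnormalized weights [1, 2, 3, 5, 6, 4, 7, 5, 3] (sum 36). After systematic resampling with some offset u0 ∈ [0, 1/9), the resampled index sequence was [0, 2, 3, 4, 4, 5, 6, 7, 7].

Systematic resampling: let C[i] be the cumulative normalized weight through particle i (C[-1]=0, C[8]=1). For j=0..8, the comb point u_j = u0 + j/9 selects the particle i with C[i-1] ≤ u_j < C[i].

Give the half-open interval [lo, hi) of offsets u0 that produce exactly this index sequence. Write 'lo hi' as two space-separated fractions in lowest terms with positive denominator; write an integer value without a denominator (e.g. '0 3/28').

0 1/36

C = [1/36, 1/12, 1/6, 11/36, 17/36, 7/12, 7/9, 11/12, 1]
j=0 picked index 0: u0 ∈ [0, 1/36)
j=1 picked index 2: u0 ∈ [-1/36, 1/18)
j=2 picked index 3: u0 ∈ [-1/18, 1/12)
j=3 picked index 4: u0 ∈ [-1/36, 5/36)
j=4 picked index 4: u0 ∈ [-5/36, 1/36)
j=5 picked index 5: u0 ∈ [-1/12, 1/36)
j=6 picked index 6: u0 ∈ [-1/12, 1/9)
j=7 picked index 7: u0 ∈ [0, 5/36)
j=8 picked index 7: u0 ∈ [-1/9, 1/36)
intersection: [0, 1/36)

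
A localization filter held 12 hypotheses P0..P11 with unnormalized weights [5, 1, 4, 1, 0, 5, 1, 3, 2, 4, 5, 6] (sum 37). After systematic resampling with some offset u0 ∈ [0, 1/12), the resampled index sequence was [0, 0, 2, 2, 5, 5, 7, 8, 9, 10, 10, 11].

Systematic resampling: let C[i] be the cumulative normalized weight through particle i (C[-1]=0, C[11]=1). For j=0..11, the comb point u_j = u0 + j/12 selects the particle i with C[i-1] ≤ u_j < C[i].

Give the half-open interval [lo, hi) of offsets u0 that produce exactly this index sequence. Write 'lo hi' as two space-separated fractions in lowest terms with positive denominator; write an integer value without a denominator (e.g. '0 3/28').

C = [5/37, 6/37, 10/37, 11/37, 11/37, 16/37, 17/37, 20/37, 22/37, 26/37, 31/37, 1]
j=0 picked index 0: u0 ∈ [0, 5/37)
j=1 picked index 0: u0 ∈ [-1/12, 23/444)
j=2 picked index 2: u0 ∈ [-1/222, 23/222)
j=3 picked index 2: u0 ∈ [-13/148, 3/148)
j=4 picked index 5: u0 ∈ [-4/111, 11/111)
j=5 picked index 5: u0 ∈ [-53/444, 7/444)
j=6 picked index 7: u0 ∈ [-3/74, 3/74)
j=7 picked index 8: u0 ∈ [-19/444, 5/444)
j=8 picked index 9: u0 ∈ [-8/111, 4/111)
j=9 picked index 10: u0 ∈ [-7/148, 13/148)
j=10 picked index 10: u0 ∈ [-29/222, 1/222)
j=11 picked index 11: u0 ∈ [-35/444, 1/12)
intersection: [0, 1/222)

0 1/222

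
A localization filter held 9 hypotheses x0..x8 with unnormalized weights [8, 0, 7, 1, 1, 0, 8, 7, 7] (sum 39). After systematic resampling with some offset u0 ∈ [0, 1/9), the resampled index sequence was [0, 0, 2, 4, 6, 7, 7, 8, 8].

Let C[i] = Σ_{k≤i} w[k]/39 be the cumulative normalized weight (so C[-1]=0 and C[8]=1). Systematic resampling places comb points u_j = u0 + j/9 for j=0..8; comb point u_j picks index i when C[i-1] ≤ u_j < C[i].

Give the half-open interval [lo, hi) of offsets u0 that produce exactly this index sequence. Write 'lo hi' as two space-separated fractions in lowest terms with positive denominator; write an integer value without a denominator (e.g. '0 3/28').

10/117 11/117

C = [8/39, 8/39, 5/13, 16/39, 17/39, 17/39, 25/39, 32/39, 1]
j=0 picked index 0: u0 ∈ [0, 8/39)
j=1 picked index 0: u0 ∈ [-1/9, 11/117)
j=2 picked index 2: u0 ∈ [-2/117, 19/117)
j=3 picked index 4: u0 ∈ [1/13, 4/39)
j=4 picked index 6: u0 ∈ [-1/117, 23/117)
j=5 picked index 7: u0 ∈ [10/117, 31/117)
j=6 picked index 7: u0 ∈ [-1/39, 2/13)
j=7 picked index 8: u0 ∈ [5/117, 2/9)
j=8 picked index 8: u0 ∈ [-8/117, 1/9)
intersection: [10/117, 11/117)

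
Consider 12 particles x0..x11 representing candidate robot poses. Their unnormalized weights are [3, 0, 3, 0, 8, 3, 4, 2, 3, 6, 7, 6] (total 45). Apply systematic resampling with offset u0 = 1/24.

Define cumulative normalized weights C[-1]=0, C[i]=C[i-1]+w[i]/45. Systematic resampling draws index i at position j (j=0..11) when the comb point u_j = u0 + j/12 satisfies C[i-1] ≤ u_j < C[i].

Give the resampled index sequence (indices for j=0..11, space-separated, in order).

C = [1/15, 1/15, 2/15, 2/15, 14/45, 17/45, 7/15, 23/45, 26/45, 32/45, 13/15, 1]
j=0: u_0=1/24 ∈ [0, 1/15) → index 0
j=1: u_1=1/8 ∈ [1/15, 2/15) → index 2
j=2: u_2=5/24 ∈ [2/15, 14/45) → index 4
j=3: u_3=7/24 ∈ [2/15, 14/45) → index 4
j=4: u_4=3/8 ∈ [14/45, 17/45) → index 5
j=5: u_5=11/24 ∈ [17/45, 7/15) → index 6
j=6: u_6=13/24 ∈ [23/45, 26/45) → index 8
j=7: u_7=5/8 ∈ [26/45, 32/45) → index 9
j=8: u_8=17/24 ∈ [26/45, 32/45) → index 9
j=9: u_9=19/24 ∈ [32/45, 13/15) → index 10
j=10: u_10=7/8 ∈ [13/15, 1) → index 11
j=11: u_11=23/24 ∈ [13/15, 1) → index 11

0 2 4 4 5 6 8 9 9 10 11 11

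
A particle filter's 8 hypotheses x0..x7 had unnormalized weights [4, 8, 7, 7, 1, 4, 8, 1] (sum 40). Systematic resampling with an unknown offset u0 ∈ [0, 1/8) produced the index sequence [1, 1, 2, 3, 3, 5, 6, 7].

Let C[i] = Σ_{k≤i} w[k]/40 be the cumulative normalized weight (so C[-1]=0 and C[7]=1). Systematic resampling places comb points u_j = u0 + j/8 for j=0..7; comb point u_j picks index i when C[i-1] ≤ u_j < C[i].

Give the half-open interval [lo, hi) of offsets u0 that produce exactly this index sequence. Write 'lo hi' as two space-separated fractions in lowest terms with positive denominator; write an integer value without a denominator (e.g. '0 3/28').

C = [1/10, 3/10, 19/40, 13/20, 27/40, 31/40, 39/40, 1]
j=0 picked index 1: u0 ∈ [1/10, 3/10)
j=1 picked index 1: u0 ∈ [-1/40, 7/40)
j=2 picked index 2: u0 ∈ [1/20, 9/40)
j=3 picked index 3: u0 ∈ [1/10, 11/40)
j=4 picked index 3: u0 ∈ [-1/40, 3/20)
j=5 picked index 5: u0 ∈ [1/20, 3/20)
j=6 picked index 6: u0 ∈ [1/40, 9/40)
j=7 picked index 7: u0 ∈ [1/10, 1/8)
intersection: [1/10, 1/8)

1/10 1/8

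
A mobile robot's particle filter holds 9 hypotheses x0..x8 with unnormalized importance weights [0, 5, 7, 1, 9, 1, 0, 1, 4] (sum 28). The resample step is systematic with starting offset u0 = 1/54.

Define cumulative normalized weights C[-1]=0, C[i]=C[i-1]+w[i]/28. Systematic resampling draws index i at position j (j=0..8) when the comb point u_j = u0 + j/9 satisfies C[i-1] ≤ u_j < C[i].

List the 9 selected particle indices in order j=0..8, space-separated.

1 1 2 2 3 4 4 5 8

C = [0, 5/28, 3/7, 13/28, 11/14, 23/28, 23/28, 6/7, 1]
j=0: u_0=1/54 ∈ [0, 5/28) → index 1
j=1: u_1=7/54 ∈ [0, 5/28) → index 1
j=2: u_2=13/54 ∈ [5/28, 3/7) → index 2
j=3: u_3=19/54 ∈ [5/28, 3/7) → index 2
j=4: u_4=25/54 ∈ [3/7, 13/28) → index 3
j=5: u_5=31/54 ∈ [13/28, 11/14) → index 4
j=6: u_6=37/54 ∈ [13/28, 11/14) → index 4
j=7: u_7=43/54 ∈ [11/14, 23/28) → index 5
j=8: u_8=49/54 ∈ [6/7, 1) → index 8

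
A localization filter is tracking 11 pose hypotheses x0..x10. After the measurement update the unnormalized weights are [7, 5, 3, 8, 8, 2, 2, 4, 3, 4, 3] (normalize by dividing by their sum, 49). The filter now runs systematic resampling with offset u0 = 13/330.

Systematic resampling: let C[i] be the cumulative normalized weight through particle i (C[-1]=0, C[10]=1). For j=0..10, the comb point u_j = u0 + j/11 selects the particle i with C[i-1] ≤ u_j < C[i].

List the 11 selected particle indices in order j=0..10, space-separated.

0 0 1 3 3 4 4 6 7 9 10

C = [1/7, 12/49, 15/49, 23/49, 31/49, 33/49, 5/7, 39/49, 6/7, 46/49, 1]
j=0: u_0=13/330 ∈ [0, 1/7) → index 0
j=1: u_1=43/330 ∈ [0, 1/7) → index 0
j=2: u_2=73/330 ∈ [1/7, 12/49) → index 1
j=3: u_3=103/330 ∈ [15/49, 23/49) → index 3
j=4: u_4=133/330 ∈ [15/49, 23/49) → index 3
j=5: u_5=163/330 ∈ [23/49, 31/49) → index 4
j=6: u_6=193/330 ∈ [23/49, 31/49) → index 4
j=7: u_7=223/330 ∈ [33/49, 5/7) → index 6
j=8: u_8=23/30 ∈ [5/7, 39/49) → index 7
j=9: u_9=283/330 ∈ [6/7, 46/49) → index 9
j=10: u_10=313/330 ∈ [46/49, 1) → index 10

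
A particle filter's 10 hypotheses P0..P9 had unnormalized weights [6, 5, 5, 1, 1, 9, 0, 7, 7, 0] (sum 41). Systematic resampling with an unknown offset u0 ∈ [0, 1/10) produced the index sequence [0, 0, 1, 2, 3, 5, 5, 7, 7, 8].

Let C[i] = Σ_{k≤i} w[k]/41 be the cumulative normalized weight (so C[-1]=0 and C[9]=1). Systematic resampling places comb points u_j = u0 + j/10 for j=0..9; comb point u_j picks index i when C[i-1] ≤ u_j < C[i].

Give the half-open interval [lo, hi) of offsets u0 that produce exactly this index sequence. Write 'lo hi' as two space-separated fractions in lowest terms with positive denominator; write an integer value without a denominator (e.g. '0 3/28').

0 3/205

C = [6/41, 11/41, 16/41, 17/41, 18/41, 27/41, 27/41, 34/41, 1, 1]
j=0 picked index 0: u0 ∈ [0, 6/41)
j=1 picked index 0: u0 ∈ [-1/10, 19/410)
j=2 picked index 1: u0 ∈ [-11/205, 14/205)
j=3 picked index 2: u0 ∈ [-13/410, 37/410)
j=4 picked index 3: u0 ∈ [-2/205, 3/205)
j=5 picked index 5: u0 ∈ [-5/82, 13/82)
j=6 picked index 5: u0 ∈ [-33/205, 12/205)
j=7 picked index 7: u0 ∈ [-17/410, 53/410)
j=8 picked index 7: u0 ∈ [-29/205, 6/205)
j=9 picked index 8: u0 ∈ [-29/410, 1/10)
intersection: [0, 3/205)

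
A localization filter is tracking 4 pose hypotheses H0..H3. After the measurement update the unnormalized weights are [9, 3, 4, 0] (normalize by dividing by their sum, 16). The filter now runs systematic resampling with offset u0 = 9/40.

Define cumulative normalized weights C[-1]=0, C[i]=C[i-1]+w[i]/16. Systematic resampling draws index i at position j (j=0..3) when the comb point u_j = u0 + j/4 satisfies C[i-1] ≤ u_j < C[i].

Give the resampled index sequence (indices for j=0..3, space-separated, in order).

0 0 1 2

C = [9/16, 3/4, 1, 1]
j=0: u_0=9/40 ∈ [0, 9/16) → index 0
j=1: u_1=19/40 ∈ [0, 9/16) → index 0
j=2: u_2=29/40 ∈ [9/16, 3/4) → index 1
j=3: u_3=39/40 ∈ [3/4, 1) → index 2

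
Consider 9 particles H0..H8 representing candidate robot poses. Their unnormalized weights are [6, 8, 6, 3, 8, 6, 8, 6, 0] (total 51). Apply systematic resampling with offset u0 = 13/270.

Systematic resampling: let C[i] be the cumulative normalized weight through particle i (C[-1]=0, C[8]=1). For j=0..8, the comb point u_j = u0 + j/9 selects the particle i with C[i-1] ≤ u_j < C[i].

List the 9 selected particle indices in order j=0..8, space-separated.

0 1 1 2 4 4 5 6 7

C = [2/17, 14/51, 20/51, 23/51, 31/51, 37/51, 15/17, 1, 1]
j=0: u_0=13/270 ∈ [0, 2/17) → index 0
j=1: u_1=43/270 ∈ [2/17, 14/51) → index 1
j=2: u_2=73/270 ∈ [2/17, 14/51) → index 1
j=3: u_3=103/270 ∈ [14/51, 20/51) → index 2
j=4: u_4=133/270 ∈ [23/51, 31/51) → index 4
j=5: u_5=163/270 ∈ [23/51, 31/51) → index 4
j=6: u_6=193/270 ∈ [31/51, 37/51) → index 5
j=7: u_7=223/270 ∈ [37/51, 15/17) → index 6
j=8: u_8=253/270 ∈ [15/17, 1) → index 7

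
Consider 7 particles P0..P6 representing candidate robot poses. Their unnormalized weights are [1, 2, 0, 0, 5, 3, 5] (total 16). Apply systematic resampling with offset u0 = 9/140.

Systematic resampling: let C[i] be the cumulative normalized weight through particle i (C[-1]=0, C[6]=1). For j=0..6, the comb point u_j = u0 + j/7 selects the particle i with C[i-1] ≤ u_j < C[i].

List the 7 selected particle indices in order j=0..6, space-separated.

C = [1/16, 3/16, 3/16, 3/16, 1/2, 11/16, 1]
j=0: u_0=9/140 ∈ [1/16, 3/16) → index 1
j=1: u_1=29/140 ∈ [3/16, 1/2) → index 4
j=2: u_2=7/20 ∈ [3/16, 1/2) → index 4
j=3: u_3=69/140 ∈ [3/16, 1/2) → index 4
j=4: u_4=89/140 ∈ [1/2, 11/16) → index 5
j=5: u_5=109/140 ∈ [11/16, 1) → index 6
j=6: u_6=129/140 ∈ [11/16, 1) → index 6

1 4 4 4 5 6 6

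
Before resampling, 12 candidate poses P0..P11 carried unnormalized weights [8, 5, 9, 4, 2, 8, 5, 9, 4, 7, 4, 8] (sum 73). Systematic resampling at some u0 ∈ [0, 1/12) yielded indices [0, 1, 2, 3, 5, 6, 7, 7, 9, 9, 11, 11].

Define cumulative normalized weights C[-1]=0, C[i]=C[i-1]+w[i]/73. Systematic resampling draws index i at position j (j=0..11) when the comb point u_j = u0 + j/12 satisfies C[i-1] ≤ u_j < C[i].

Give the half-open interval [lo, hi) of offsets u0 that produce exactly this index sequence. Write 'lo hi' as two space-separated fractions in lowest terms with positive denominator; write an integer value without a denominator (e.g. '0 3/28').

C = [8/73, 13/73, 22/73, 26/73, 28/73, 36/73, 41/73, 50/73, 54/73, 61/73, 65/73, 1]
j=0 picked index 0: u0 ∈ [0, 8/73)
j=1 picked index 1: u0 ∈ [23/876, 83/876)
j=2 picked index 2: u0 ∈ [5/438, 59/438)
j=3 picked index 3: u0 ∈ [15/292, 31/292)
j=4 picked index 5: u0 ∈ [11/219, 35/219)
j=5 picked index 6: u0 ∈ [67/876, 127/876)
j=6 picked index 7: u0 ∈ [9/146, 27/146)
j=7 picked index 7: u0 ∈ [-19/876, 89/876)
j=8 picked index 9: u0 ∈ [16/219, 37/219)
j=9 picked index 9: u0 ∈ [-3/292, 25/292)
j=10 picked index 11: u0 ∈ [25/438, 1/6)
j=11 picked index 11: u0 ∈ [-23/876, 1/12)
intersection: [67/876, 1/12)

67/876 1/12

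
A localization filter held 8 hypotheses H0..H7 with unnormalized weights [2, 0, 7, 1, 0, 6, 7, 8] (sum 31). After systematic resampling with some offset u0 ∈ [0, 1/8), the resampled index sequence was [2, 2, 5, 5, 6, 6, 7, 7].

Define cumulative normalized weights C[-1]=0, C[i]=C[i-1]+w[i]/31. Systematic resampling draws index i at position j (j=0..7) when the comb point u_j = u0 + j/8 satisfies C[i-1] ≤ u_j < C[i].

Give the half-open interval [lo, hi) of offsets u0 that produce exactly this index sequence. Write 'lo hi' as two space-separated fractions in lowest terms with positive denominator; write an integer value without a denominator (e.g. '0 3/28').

9/124 29/248

C = [2/31, 2/31, 9/31, 10/31, 10/31, 16/31, 23/31, 1]
j=0 picked index 2: u0 ∈ [2/31, 9/31)
j=1 picked index 2: u0 ∈ [-15/248, 41/248)
j=2 picked index 5: u0 ∈ [9/124, 33/124)
j=3 picked index 5: u0 ∈ [-13/248, 35/248)
j=4 picked index 6: u0 ∈ [1/62, 15/62)
j=5 picked index 6: u0 ∈ [-27/248, 29/248)
j=6 picked index 7: u0 ∈ [-1/124, 1/4)
j=7 picked index 7: u0 ∈ [-33/248, 1/8)
intersection: [9/124, 29/248)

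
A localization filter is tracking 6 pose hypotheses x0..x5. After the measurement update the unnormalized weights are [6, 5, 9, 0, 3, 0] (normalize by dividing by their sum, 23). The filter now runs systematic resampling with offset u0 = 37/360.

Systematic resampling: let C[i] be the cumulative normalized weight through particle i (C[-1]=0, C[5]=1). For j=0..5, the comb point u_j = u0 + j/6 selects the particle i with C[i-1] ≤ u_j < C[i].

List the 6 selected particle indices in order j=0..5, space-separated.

0 1 1 2 2 4

C = [6/23, 11/23, 20/23, 20/23, 1, 1]
j=0: u_0=37/360 ∈ [0, 6/23) → index 0
j=1: u_1=97/360 ∈ [6/23, 11/23) → index 1
j=2: u_2=157/360 ∈ [6/23, 11/23) → index 1
j=3: u_3=217/360 ∈ [11/23, 20/23) → index 2
j=4: u_4=277/360 ∈ [11/23, 20/23) → index 2
j=5: u_5=337/360 ∈ [20/23, 1) → index 4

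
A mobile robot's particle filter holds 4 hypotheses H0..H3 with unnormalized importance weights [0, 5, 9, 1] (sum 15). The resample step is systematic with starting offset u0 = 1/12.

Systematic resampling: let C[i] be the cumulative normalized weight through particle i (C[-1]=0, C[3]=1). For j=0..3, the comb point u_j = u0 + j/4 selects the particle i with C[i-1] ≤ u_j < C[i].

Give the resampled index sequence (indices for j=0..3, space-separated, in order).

C = [0, 1/3, 14/15, 1]
j=0: u_0=1/12 ∈ [0, 1/3) → index 1
j=1: u_1=1/3 ∈ [1/3, 14/15) → index 2
j=2: u_2=7/12 ∈ [1/3, 14/15) → index 2
j=3: u_3=5/6 ∈ [1/3, 14/15) → index 2

1 2 2 2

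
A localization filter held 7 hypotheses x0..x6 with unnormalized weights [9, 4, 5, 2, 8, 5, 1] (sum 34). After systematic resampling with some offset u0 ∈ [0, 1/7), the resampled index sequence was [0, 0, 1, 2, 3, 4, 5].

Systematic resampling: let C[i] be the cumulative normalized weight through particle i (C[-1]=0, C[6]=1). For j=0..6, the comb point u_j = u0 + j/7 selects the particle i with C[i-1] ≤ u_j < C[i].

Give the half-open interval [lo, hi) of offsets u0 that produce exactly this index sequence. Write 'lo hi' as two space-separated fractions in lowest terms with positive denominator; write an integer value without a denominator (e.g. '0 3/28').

0 2/119

C = [9/34, 13/34, 9/17, 10/17, 14/17, 33/34, 1]
j=0 picked index 0: u0 ∈ [0, 9/34)
j=1 picked index 0: u0 ∈ [-1/7, 29/238)
j=2 picked index 1: u0 ∈ [-5/238, 23/238)
j=3 picked index 2: u0 ∈ [-11/238, 12/119)
j=4 picked index 3: u0 ∈ [-5/119, 2/119)
j=5 picked index 4: u0 ∈ [-15/119, 13/119)
j=6 picked index 5: u0 ∈ [-4/119, 27/238)
intersection: [0, 2/119)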